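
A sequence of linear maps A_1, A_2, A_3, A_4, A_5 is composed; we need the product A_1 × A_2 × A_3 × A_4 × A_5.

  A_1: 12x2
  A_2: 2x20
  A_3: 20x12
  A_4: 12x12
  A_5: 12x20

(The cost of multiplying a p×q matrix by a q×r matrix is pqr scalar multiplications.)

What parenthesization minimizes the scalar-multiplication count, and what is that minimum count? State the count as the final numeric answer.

Adjacent pairs: A_1A_2 = 12·2·20 = 480; A_2A_3 = 2·20·12 = 480; A_3A_4 = 20·12·12 = 2880; A_4A_5 = 12·12·20 = 2880.
Length 3: A_1..A_3: k=1: 0+480+12·2·12=768; k=2: 480+0+12·20·12=3360 → min 768 | A_2..A_4: k=2: 0+2880+2·20·12=3360; k=3: 480+0+2·12·12=768 → min 768 | A_3..A_5: k=3: 0+2880+20·12·20=7680; k=4: 2880+0+20·12·20=7680 → min 7680.
Length 4: A_1..A_4: k=1: 0+768+12·2·12=1056; k=2: 480+2880+12·20·12=6240; k=3: 768+0+12·12·12=2496 → min 1056 | A_2..A_5: k=2: 0+7680+2·20·20=8480; k=3: 480+2880+2·12·20=3840; k=4: 768+0+2·12·20=1248 → min 1248.
Length 5: A_1..A_5: k=1: 0+1248+12·2·20=1728; k=2: 480+7680+12·20·20=12960; k=3: 768+2880+12·12·20=6528; k=4: 1056+0+12·12·20=3936 → min 1728.
Optimal parenthesization: (A_1 × (((A_2 × A_3) × A_4) × A_5)) with cost 1728.

1728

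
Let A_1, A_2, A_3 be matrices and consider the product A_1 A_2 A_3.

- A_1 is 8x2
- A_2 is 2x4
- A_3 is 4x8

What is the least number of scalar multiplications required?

192

Order (A_1 (A_2 A_3)): (A_2 A_3): 2×4 by 4×8 → 2×8, cost 2·4·8 = 64; (A_1 (A_2 A_3)): 8×2 by 2×8 → 8×8, cost 8·2·8 = 128; cumulative 192. Total 192.
Order ((A_1 A_2) A_3): (A_1 A_2): 8×2 by 2×4 → 8×4, cost 8·2·4 = 64; ((A_1 A_2) A_3): 8×4 by 4×8 → 8×8, cost 8·4·8 = 256; cumulative 320. Total 320.
Minimum: 192.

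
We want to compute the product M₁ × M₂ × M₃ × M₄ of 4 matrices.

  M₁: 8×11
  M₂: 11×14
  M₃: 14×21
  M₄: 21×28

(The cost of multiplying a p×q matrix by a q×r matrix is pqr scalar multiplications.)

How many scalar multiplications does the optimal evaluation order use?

8288

Adjacent pairs: M₁M₂ = 8·11·14 = 1232; M₂M₃ = 11·14·21 = 3234; M₃M₄ = 14·21·28 = 8232.
Length 3: M₁..M₃: k=1: 0+3234+8·11·21=5082; k=2: 1232+0+8·14·21=3584 → min 3584 | M₂..M₄: k=2: 0+8232+11·14·28=12544; k=3: 3234+0+11·21·28=9702 → min 9702.
Length 4: M₁..M₄: k=1: 0+9702+8·11·28=12166; k=2: 1232+8232+8·14·28=12600; k=3: 3584+0+8·21·28=8288 → min 8288.
Optimal order: (((M₁ × M₂) × M₃) × M₄) with cost 8288.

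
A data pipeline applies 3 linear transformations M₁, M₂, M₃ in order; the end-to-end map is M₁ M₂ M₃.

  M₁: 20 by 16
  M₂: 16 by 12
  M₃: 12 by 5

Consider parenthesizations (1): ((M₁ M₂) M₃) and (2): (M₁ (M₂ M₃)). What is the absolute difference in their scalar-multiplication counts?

2480

Order (1) = ((M₁ M₂) M₃): (M₁ M₂): 20×16 by 16×12 → 20×12, cost 20·16·12 = 3840; ((M₁ M₂) M₃): 20×12 by 12×5 → 20×5, cost 20·12·5 = 1200; cumulative 5040. Total 5040.
Order (2) = (M₁ (M₂ M₃)): (M₂ M₃): 16×12 by 12×5 → 16×5, cost 16·12·5 = 960; (M₁ (M₂ M₃)): 20×16 by 16×5 → 20×5, cost 20·16·5 = 1600; cumulative 2560. Total 2560.
Difference: |5040 − 2560| = 2480.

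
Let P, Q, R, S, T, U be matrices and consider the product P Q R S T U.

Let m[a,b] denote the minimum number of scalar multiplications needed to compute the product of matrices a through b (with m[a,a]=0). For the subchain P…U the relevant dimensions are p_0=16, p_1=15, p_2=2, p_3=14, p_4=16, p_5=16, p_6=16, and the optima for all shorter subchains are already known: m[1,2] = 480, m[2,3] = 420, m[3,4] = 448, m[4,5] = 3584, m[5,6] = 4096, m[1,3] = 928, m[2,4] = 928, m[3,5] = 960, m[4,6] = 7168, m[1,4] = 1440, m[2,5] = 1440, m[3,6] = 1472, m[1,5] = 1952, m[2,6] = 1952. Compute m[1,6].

2464

m[1,6] = min over k∈[1,5] of m[1,k]+m[k+1,6]+p_{0}·p_k·p_{6}.
k=1: 0 + 1952 + 16·15·16 = 5792; k=2: 480 + 1472 + 16·2·16 = 2464; k=3: 928 + 7168 + 16·14·16 = 11680; k=4: 1440 + 4096 + 16·16·16 = 9632; k=5: 1952 + 0 + 16·16·16 = 6048.
Minimum: 2464 at k=2.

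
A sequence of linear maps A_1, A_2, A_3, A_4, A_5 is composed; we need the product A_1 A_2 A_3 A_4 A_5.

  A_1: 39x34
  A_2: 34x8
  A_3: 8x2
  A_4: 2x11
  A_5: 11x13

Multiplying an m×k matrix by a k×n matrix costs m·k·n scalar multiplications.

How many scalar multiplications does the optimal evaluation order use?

4496

Adjacent pairs: A_1A_2 = 39·34·8 = 10608; A_2A_3 = 34·8·2 = 544; A_3A_4 = 8·2·11 = 176; A_4A_5 = 2·11·13 = 286.
Length 3: A_1..A_3: k=1: 0+544+39·34·2=3196; k=2: 10608+0+39·8·2=11232 → min 3196 | A_2..A_4: k=2: 0+176+34·8·11=3168; k=3: 544+0+34·2·11=1292 → min 1292 | A_3..A_5: k=3: 0+286+8·2·13=494; k=4: 176+0+8·11·13=1320 → min 494.
Length 4: A_1..A_4: k=1: 0+1292+39·34·11=15878; k=2: 10608+176+39·8·11=14216; k=3: 3196+0+39·2·11=4054 → min 4054 | A_2..A_5: k=2: 0+494+34·8·13=4030; k=3: 544+286+34·2·13=1714; k=4: 1292+0+34·11·13=6154 → min 1714.
Length 5: A_1..A_5: k=1: 0+1714+39·34·13=18952; k=2: 10608+494+39·8·13=15158; k=3: 3196+286+39·2·13=4496; k=4: 4054+0+39·11·13=9631 → min 4496.
Optimal order: ((A_1 (A_2 A_3)) (A_4 A_5)) with cost 4496.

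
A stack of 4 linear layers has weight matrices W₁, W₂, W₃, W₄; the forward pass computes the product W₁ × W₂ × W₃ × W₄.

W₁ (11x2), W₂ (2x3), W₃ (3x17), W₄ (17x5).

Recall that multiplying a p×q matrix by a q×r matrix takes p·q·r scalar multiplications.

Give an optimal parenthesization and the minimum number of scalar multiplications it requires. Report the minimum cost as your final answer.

Adjacent pairs: W₁W₂ = 11·2·3 = 66; W₂W₃ = 2·3·17 = 102; W₃W₄ = 3·17·5 = 255.
Length 3: W₁..W₃: k=1: 0+102+11·2·17=476; k=2: 66+0+11·3·17=627 → min 476 | W₂..W₄: k=2: 0+255+2·3·5=285; k=3: 102+0+2·17·5=272 → min 272.
Length 4: W₁..W₄: k=1: 0+272+11·2·5=382; k=2: 66+255+11·3·5=486; k=3: 476+0+11·17·5=1411 → min 382.
Optimal parenthesization: (W₁ × ((W₂ × W₃) × W₄)) with cost 382.

382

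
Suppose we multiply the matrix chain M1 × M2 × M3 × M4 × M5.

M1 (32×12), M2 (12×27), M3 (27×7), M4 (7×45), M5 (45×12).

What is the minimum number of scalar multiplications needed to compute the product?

Adjacent pairs: M1M2 = 32·12·27 = 10368; M2M3 = 12·27·7 = 2268; M3M4 = 27·7·45 = 8505; M4M5 = 7·45·12 = 3780.
Length 3: M1..M3: k=1: 0+2268+32·12·7=4956; k=2: 10368+0+32·27·7=16416 → min 4956 | M2..M4: k=2: 0+8505+12·27·45=23085; k=3: 2268+0+12·7·45=6048 → min 6048 | M3..M5: k=3: 0+3780+27·7·12=6048; k=4: 8505+0+27·45·12=23085 → min 6048.
Length 4: M1..M4: k=1: 0+6048+32·12·45=23328; k=2: 10368+8505+32·27·45=57753; k=3: 4956+0+32·7·45=15036 → min 15036 | M2..M5: k=2: 0+6048+12·27·12=9936; k=3: 2268+3780+12·7·12=7056; k=4: 6048+0+12·45·12=12528 → min 7056.
Length 5: M1..M5: k=1: 0+7056+32·12·12=11664; k=2: 10368+6048+32·27·12=26784; k=3: 4956+3780+32·7·12=11424; k=4: 15036+0+32·45·12=32316 → min 11424.
Optimal order: ((M1 × (M2 × M3)) × (M4 × M5)) with cost 11424.

11424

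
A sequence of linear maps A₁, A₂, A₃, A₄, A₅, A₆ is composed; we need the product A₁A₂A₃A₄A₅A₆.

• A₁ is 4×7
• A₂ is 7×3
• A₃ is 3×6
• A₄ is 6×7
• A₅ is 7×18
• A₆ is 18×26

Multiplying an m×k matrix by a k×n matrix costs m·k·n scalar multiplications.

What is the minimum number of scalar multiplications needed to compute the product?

Adjacent pairs: A₁A₂ = 4·7·3 = 84; A₂A₃ = 7·3·6 = 126; A₃A₄ = 3·6·7 = 126; A₄A₅ = 6·7·18 = 756; A₅A₆ = 7·18·26 = 3276.
Length 3: A₁..A₃: k=1: 0+126+4·7·6=294; k=2: 84+0+4·3·6=156 → min 156 | A₂..A₄: k=2: 0+126+7·3·7=273; k=3: 126+0+7·6·7=420 → min 273 | A₃..A₅: k=3: 0+756+3·6·18=1080; k=4: 126+0+3·7·18=504 → min 504 | A₄..A₆: k=4: 0+3276+6·7·26=4368; k=5: 756+0+6·18·26=3564 → min 3564.
Length 4: A₁..A₄: k=1: 0+273+4·7·7=469; k=2: 84+126+4·3·7=294; k=3: 156+0+4·6·7=324 → min 294 | A₂..A₅: k=2: 0+504+7·3·18=882; k=3: 126+756+7·6·18=1638; k=4: 273+0+7·7·18=1155 → min 882 | A₃..A₆: k=3: 0+3564+3·6·26=4032; k=4: 126+3276+3·7·26=3948; k=5: 504+0+3·18·26=1908 → min 1908.
Length 5: A₁..A₅: k=1: 0+882+4·7·18=1386; k=2: 84+504+4·3·18=804; k=3: 156+756+4·6·18=1344; k=4: 294+0+4·7·18=798 → min 798 | A₂..A₆: k=2: 0+1908+7·3·26=2454; k=3: 126+3564+7·6·26=4782; k=4: 273+3276+7·7·26=4823; k=5: 882+0+7·18·26=4158 → min 2454.
Length 6: A₁..A₆: k=1: 0+2454+4·7·26=3182; k=2: 84+1908+4·3·26=2304; k=3: 156+3564+4·6·26=4344; k=4: 294+3276+4·7·26=4298; k=5: 798+0+4·18·26=2670 → min 2304.
Optimal order: ((A₁A₂)(((A₃A₄)A₅)A₆)) with cost 2304.

2304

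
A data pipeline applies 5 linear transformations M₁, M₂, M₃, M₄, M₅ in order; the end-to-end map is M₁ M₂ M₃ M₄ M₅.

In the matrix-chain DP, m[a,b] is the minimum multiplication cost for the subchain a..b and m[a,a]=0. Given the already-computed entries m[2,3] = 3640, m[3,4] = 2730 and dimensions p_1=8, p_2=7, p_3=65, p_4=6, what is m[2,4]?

3066

m[2,4] = min over k∈[2,3] of m[2,k]+m[k+1,4]+p_{1}·p_k·p_{4}.
k=2: 0 + 2730 + 8·7·6 = 3066; k=3: 3640 + 0 + 8·65·6 = 6760.
Minimum: 3066 at k=2.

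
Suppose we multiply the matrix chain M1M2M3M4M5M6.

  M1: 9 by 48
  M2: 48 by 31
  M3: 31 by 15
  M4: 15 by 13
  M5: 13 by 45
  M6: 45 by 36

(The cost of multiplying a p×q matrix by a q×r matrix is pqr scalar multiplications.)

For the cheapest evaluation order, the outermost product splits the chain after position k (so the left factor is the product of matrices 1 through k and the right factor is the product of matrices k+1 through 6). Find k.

Adjacent pairs: M1M2 = 9·48·31 = 13392; M2M3 = 48·31·15 = 22320; M3M4 = 31·15·13 = 6045; M4M5 = 15·13·45 = 8775; M5M6 = 13·45·36 = 21060.
Length 3: M1..M3: k=1: 0+22320+9·48·15=28800; k=2: 13392+0+9·31·15=17577 → min 17577 | M2..M4: k=2: 0+6045+48·31·13=25389; k=3: 22320+0+48·15·13=31680 → min 25389 | M3..M5: k=3: 0+8775+31·15·45=29700; k=4: 6045+0+31·13·45=24180 → min 24180 | M4..M6: k=4: 0+21060+15·13·36=28080; k=5: 8775+0+15·45·36=33075 → min 28080.
Length 4: M1..M4: k=1: 0+25389+9·48·13=31005; k=2: 13392+6045+9·31·13=23064; k=3: 17577+0+9·15·13=19332 → min 19332 | M2..M5: k=2: 0+24180+48·31·45=91140; k=3: 22320+8775+48·15·45=63495; k=4: 25389+0+48·13·45=53469 → min 53469 | M3..M6: k=3: 0+28080+31·15·36=44820; k=4: 6045+21060+31·13·36=41613; k=5: 24180+0+31·45·36=74400 → min 41613.
Length 5: M1..M5: k=1: 0+53469+9·48·45=72909; k=2: 13392+24180+9·31·45=50127; k=3: 17577+8775+9·15·45=32427; k=4: 19332+0+9·13·45=24597 → min 24597 | M2..M6: k=2: 0+41613+48·31·36=95181; k=3: 22320+28080+48·15·36=76320; k=4: 25389+21060+48·13·36=68913; k=5: 53469+0+48·45·36=131229 → min 68913.
Top-level splits: k=1: (M1..M1)·(M2..M6) → 0+68913+9·48·36 = 84465; k=2: (M1..M2)·(M3..M6) → 13392+41613+9·31·36 = 65049; k=3: (M1..M3)·(M4..M6) → 17577+28080+9·15·36 = 50517; k=4: (M1..M4)·(M5..M6) → 19332+21060+9·13·36 = 44604; k=5: (M1..M5)·(M6..M6) → 24597+0+9·45·36 = 39177.
Best split is after M5, i.e. k = 5.

5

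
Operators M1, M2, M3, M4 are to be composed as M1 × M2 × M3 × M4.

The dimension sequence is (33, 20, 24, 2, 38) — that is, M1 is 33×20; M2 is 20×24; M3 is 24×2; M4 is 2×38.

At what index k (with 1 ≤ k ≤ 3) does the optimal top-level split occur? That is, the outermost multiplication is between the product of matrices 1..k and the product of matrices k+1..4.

3

Adjacent pairs: M1M2 = 33·20·24 = 15840; M2M3 = 20·24·2 = 960; M3M4 = 24·2·38 = 1824.
Length 3: M1..M3: k=1: 0+960+33·20·2=2280; k=2: 15840+0+33·24·2=17424 → min 2280 | M2..M4: k=2: 0+1824+20·24·38=20064; k=3: 960+0+20·2·38=2480 → min 2480.
Top-level splits: k=1: (M1..M1)·(M2..M4) → 0+2480+33·20·38 = 27560; k=2: (M1..M2)·(M3..M4) → 15840+1824+33·24·38 = 47760; k=3: (M1..M3)·(M4..M4) → 2280+0+33·2·38 = 4788.
Best split is after M3, i.e. k = 3.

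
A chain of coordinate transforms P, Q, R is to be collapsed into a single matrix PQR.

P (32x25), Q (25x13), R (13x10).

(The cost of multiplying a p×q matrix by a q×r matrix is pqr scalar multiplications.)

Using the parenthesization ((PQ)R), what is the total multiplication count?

(PQ): 32×25 by 25×13 → 32×13, cost 32·25·13 = 10400
((PQ)R): 32×13 by 13×10 → 32×10, cost 32·13·10 = 4160; cumulative 14560
Total: 14560 scalar multiplications.

14560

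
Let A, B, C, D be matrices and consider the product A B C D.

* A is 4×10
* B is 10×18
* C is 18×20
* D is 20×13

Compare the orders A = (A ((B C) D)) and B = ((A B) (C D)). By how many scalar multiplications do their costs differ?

384

Order A = (A ((B C) D)): (B C): 10×18 by 18×20 → 10×20, cost 10·18·20 = 3600; ((B C) D): 10×20 by 20×13 → 10×13, cost 10·20·13 = 2600; cumulative 6200; (A ((B C) D)): 4×10 by 10×13 → 4×13, cost 4·10·13 = 520; cumulative 6720. Total 6720.
Order B = ((A B) (C D)): (A B): 4×10 by 10×18 → 4×18, cost 4·10·18 = 720; (C D): 18×20 by 20×13 → 18×13, cost 18·20·13 = 4680; ((A B) (C D)): 4×18 by 18×13 → 4×13, cost 4·18·13 = 936; cumulative 6336. Total 6336.
Difference: |6720 − 6336| = 384.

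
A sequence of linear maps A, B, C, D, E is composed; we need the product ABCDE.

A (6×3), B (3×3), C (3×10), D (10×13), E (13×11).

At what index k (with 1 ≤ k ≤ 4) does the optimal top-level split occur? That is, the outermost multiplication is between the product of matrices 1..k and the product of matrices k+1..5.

Adjacent pairs: AB = 6·3·3 = 54; BC = 3·3·10 = 90; CD = 3·10·13 = 390; DE = 10·13·11 = 1430.
Length 3: A..C: k=1: 0+90+6·3·10=270; k=2: 54+0+6·3·10=234 → min 234 | B..D: k=2: 0+390+3·3·13=507; k=3: 90+0+3·10·13=480 → min 480 | C..E: k=3: 0+1430+3·10·11=1760; k=4: 390+0+3·13·11=819 → min 819.
Length 4: A..D: k=1: 0+480+6·3·13=714; k=2: 54+390+6·3·13=678; k=3: 234+0+6·10·13=1014 → min 678 | B..E: k=2: 0+819+3·3·11=918; k=3: 90+1430+3·10·11=1850; k=4: 480+0+3·13·11=909 → min 909.
Top-level splits: k=1: (A..A)·(B..E) → 0+909+6·3·11 = 1107; k=2: (A..B)·(C..E) → 54+819+6·3·11 = 1071; k=3: (A..C)·(D..E) → 234+1430+6·10·11 = 2324; k=4: (A..D)·(E..E) → 678+0+6·13·11 = 1536.
Best split is after B, i.e. k = 2.

2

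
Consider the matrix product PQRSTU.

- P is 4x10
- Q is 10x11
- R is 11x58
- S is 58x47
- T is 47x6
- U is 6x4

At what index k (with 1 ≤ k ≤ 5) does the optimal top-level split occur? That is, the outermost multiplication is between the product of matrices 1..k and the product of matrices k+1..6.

5

Adjacent pairs: PQ = 4·10·11 = 440; QR = 10·11·58 = 6380; RS = 11·58·47 = 29986; ST = 58·47·6 = 16356; TU = 47·6·4 = 1128.
Length 3: P..R: k=1: 0+6380+4·10·58=8700; k=2: 440+0+4·11·58=2992 → min 2992 | Q..S: k=2: 0+29986+10·11·47=35156; k=3: 6380+0+10·58·47=33640 → min 33640 | R..T: k=3: 0+16356+11·58·6=20184; k=4: 29986+0+11·47·6=33088 → min 20184 | S..U: k=4: 0+1128+58·47·4=12032; k=5: 16356+0+58·6·4=17748 → min 12032.
Length 4: P..S: k=1: 0+33640+4·10·47=35520; k=2: 440+29986+4·11·47=32494; k=3: 2992+0+4·58·47=13896 → min 13896 | Q..T: k=2: 0+20184+10·11·6=20844; k=3: 6380+16356+10·58·6=26216; k=4: 33640+0+10·47·6=36460 → min 20844 | R..U: k=3: 0+12032+11·58·4=14584; k=4: 29986+1128+11·47·4=33182; k=5: 20184+0+11·6·4=20448 → min 14584.
Length 5: P..T: k=1: 0+20844+4·10·6=21084; k=2: 440+20184+4·11·6=20888; k=3: 2992+16356+4·58·6=20740; k=4: 13896+0+4·47·6=15024 → min 15024 | Q..U: k=2: 0+14584+10·11·4=15024; k=3: 6380+12032+10·58·4=20732; k=4: 33640+1128+10·47·4=36648; k=5: 20844+0+10·6·4=21084 → min 15024.
Top-level splits: k=1: (P..P)·(Q..U) → 0+15024+4·10·4 = 15184; k=2: (P..Q)·(R..U) → 440+14584+4·11·4 = 15200; k=3: (P..R)·(S..U) → 2992+12032+4·58·4 = 15952; k=4: (P..S)·(T..U) → 13896+1128+4·47·4 = 15776; k=5: (P..T)·(U..U) → 15024+0+4·6·4 = 15120.
Best split is after T, i.e. k = 5.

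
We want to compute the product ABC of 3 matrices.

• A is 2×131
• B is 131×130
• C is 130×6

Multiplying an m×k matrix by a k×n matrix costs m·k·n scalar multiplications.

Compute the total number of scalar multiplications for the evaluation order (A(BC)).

(BC): 131×130 by 130×6 → 131×6, cost 131·130·6 = 102180
(A(BC)): 2×131 by 131×6 → 2×6, cost 2·131·6 = 1572; cumulative 103752
Total: 103752 scalar multiplications.

103752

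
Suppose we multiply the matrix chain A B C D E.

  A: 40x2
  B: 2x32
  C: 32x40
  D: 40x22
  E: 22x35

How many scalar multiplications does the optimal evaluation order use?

8660

Adjacent pairs: AB = 40·2·32 = 2560; BC = 2·32·40 = 2560; CD = 32·40·22 = 28160; DE = 40·22·35 = 30800.
Length 3: A..C: k=1: 0+2560+40·2·40=5760; k=2: 2560+0+40·32·40=53760 → min 5760 | B..D: k=2: 0+28160+2·32·22=29568; k=3: 2560+0+2·40·22=4320 → min 4320 | C..E: k=3: 0+30800+32·40·35=75600; k=4: 28160+0+32·22·35=52800 → min 52800.
Length 4: A..D: k=1: 0+4320+40·2·22=6080; k=2: 2560+28160+40·32·22=58880; k=3: 5760+0+40·40·22=40960 → min 6080 | B..E: k=2: 0+52800+2·32·35=55040; k=3: 2560+30800+2·40·35=36160; k=4: 4320+0+2·22·35=5860 → min 5860.
Length 5: A..E: k=1: 0+5860+40·2·35=8660; k=2: 2560+52800+40·32·35=100160; k=3: 5760+30800+40·40·35=92560; k=4: 6080+0+40·22·35=36880 → min 8660.
Optimal order: (A (((B C) D) E)) with cost 8660.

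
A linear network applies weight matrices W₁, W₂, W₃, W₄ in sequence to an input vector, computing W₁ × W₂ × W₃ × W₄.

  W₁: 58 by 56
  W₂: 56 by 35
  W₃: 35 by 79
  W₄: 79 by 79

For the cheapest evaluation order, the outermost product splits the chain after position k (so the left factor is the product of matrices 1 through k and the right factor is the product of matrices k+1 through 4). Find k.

Adjacent pairs: W₁W₂ = 58·56·35 = 113680; W₂W₃ = 56·35·79 = 154840; W₃W₄ = 35·79·79 = 218435.
Length 3: W₁..W₃: k=1: 0+154840+58·56·79=411432; k=2: 113680+0+58·35·79=274050 → min 274050 | W₂..W₄: k=2: 0+218435+56·35·79=373275; k=3: 154840+0+56·79·79=504336 → min 373275.
Top-level splits: k=1: (W₁..W₁)·(W₂..W₄) → 0+373275+58·56·79 = 629867; k=2: (W₁..W₂)·(W₃..W₄) → 113680+218435+58·35·79 = 492485; k=3: (W₁..W₃)·(W₄..W₄) → 274050+0+58·79·79 = 636028.
Best split is after W₂, i.e. k = 2.

2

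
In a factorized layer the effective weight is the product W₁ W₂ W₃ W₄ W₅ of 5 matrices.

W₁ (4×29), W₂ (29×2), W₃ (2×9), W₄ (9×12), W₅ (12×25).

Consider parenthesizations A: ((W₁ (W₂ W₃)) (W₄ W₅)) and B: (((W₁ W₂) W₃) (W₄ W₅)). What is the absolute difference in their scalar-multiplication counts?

1262

Order A = ((W₁ (W₂ W₃)) (W₄ W₅)): (W₂ W₃): 29×2 by 2×9 → 29×9, cost 29·2·9 = 522; (W₁ (W₂ W₃)): 4×29 by 29×9 → 4×9, cost 4·29·9 = 1044; cumulative 1566; (W₄ W₅): 9×12 by 12×25 → 9×25, cost 9·12·25 = 2700; ((W₁ (W₂ W₃)) (W₄ W₅)): 4×9 by 9×25 → 4×25, cost 4·9·25 = 900; cumulative 5166. Total 5166.
Order B = (((W₁ W₂) W₃) (W₄ W₅)): (W₁ W₂): 4×29 by 29×2 → 4×2, cost 4·29·2 = 232; ((W₁ W₂) W₃): 4×2 by 2×9 → 4×9, cost 4·2·9 = 72; cumulative 304; (W₄ W₅): 9×12 by 12×25 → 9×25, cost 9·12·25 = 2700; (((W₁ W₂) W₃) (W₄ W₅)): 4×9 by 9×25 → 4×25, cost 4·9·25 = 900; cumulative 3904. Total 3904.
Difference: |5166 − 3904| = 1262.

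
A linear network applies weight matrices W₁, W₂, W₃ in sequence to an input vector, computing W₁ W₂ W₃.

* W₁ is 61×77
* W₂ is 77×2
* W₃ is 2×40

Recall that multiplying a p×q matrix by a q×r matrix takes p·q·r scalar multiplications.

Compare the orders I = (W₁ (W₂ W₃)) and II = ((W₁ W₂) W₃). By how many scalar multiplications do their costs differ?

Order I = (W₁ (W₂ W₃)): (W₂ W₃): 77×2 by 2×40 → 77×40, cost 77·2·40 = 6160; (W₁ (W₂ W₃)): 61×77 by 77×40 → 61×40, cost 61·77·40 = 187880; cumulative 194040. Total 194040.
Order II = ((W₁ W₂) W₃): (W₁ W₂): 61×77 by 77×2 → 61×2, cost 61·77·2 = 9394; ((W₁ W₂) W₃): 61×2 by 2×40 → 61×40, cost 61·2·40 = 4880; cumulative 14274. Total 14274.
Difference: |194040 − 14274| = 179766.

179766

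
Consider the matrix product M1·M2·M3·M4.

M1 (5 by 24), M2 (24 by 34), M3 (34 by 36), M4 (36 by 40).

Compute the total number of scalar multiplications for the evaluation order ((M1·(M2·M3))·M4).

40896

(M2·M3): 24×34 by 34×36 → 24×36, cost 24·34·36 = 29376
(M1·(M2·M3)): 5×24 by 24×36 → 5×36, cost 5·24·36 = 4320; cumulative 33696
((M1·(M2·M3))·M4): 5×36 by 36×40 → 5×40, cost 5·36·40 = 7200; cumulative 40896
Total: 40896 scalar multiplications.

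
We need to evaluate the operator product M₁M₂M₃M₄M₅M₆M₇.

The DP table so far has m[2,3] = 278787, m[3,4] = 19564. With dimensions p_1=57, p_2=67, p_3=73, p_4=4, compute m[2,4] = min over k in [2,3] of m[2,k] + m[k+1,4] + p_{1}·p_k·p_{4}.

34840

m[2,4] = min over k∈[2,3] of m[2,k]+m[k+1,4]+p_{1}·p_k·p_{4}.
k=2: 0 + 19564 + 57·67·4 = 34840; k=3: 278787 + 0 + 57·73·4 = 295431.
Minimum: 34840 at k=2.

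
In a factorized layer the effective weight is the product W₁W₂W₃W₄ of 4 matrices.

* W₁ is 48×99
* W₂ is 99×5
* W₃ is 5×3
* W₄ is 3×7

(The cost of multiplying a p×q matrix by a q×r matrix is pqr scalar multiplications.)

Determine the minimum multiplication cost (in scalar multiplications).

Adjacent pairs: W₁W₂ = 48·99·5 = 23760; W₂W₃ = 99·5·3 = 1485; W₃W₄ = 5·3·7 = 105.
Length 3: W₁..W₃: k=1: 0+1485+48·99·3=15741; k=2: 23760+0+48·5·3=24480 → min 15741 | W₂..W₄: k=2: 0+105+99·5·7=3570; k=3: 1485+0+99·3·7=3564 → min 3564.
Length 4: W₁..W₄: k=1: 0+3564+48·99·7=36828; k=2: 23760+105+48·5·7=25545; k=3: 15741+0+48·3·7=16749 → min 16749.
Optimal order: ((W₁(W₂W₃))W₄) with cost 16749.

16749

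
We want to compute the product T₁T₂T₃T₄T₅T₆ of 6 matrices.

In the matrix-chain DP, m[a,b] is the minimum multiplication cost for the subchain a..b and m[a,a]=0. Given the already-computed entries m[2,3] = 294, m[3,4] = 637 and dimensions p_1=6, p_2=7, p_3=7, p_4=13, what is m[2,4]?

840

m[2,4] = min over k∈[2,3] of m[2,k]+m[k+1,4]+p_{1}·p_k·p_{4}.
k=2: 0 + 637 + 6·7·13 = 1183; k=3: 294 + 0 + 6·7·13 = 840.
Minimum: 840 at k=3.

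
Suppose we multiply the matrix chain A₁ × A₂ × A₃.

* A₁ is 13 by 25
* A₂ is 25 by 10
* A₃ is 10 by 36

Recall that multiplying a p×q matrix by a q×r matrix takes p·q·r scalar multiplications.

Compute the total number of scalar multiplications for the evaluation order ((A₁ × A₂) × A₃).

7930

(A₁ × A₂): 13×25 by 25×10 → 13×10, cost 13·25·10 = 3250
((A₁ × A₂) × A₃): 13×10 by 10×36 → 13×36, cost 13·10·36 = 4680; cumulative 7930
Total: 7930 scalar multiplications.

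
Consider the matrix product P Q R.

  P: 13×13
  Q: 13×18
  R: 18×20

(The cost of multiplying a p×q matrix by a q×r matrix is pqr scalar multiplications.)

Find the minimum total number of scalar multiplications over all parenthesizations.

Order (P (Q R)): (Q R): 13×18 by 18×20 → 13×20, cost 13·18·20 = 4680; (P (Q R)): 13×13 by 13×20 → 13×20, cost 13·13·20 = 3380; cumulative 8060. Total 8060.
Order ((P Q) R): (P Q): 13×13 by 13×18 → 13×18, cost 13·13·18 = 3042; ((P Q) R): 13×18 by 18×20 → 13×20, cost 13·18·20 = 4680; cumulative 7722. Total 7722.
Minimum: 7722.

7722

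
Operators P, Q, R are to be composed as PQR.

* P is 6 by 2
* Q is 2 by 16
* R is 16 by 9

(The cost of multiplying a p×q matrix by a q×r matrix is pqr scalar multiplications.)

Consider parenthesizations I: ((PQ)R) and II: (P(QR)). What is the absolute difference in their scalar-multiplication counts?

660

Order I = ((PQ)R): (PQ): 6×2 by 2×16 → 6×16, cost 6·2·16 = 192; ((PQ)R): 6×16 by 16×9 → 6×9, cost 6·16·9 = 864; cumulative 1056. Total 1056.
Order II = (P(QR)): (QR): 2×16 by 16×9 → 2×9, cost 2·16·9 = 288; (P(QR)): 6×2 by 2×9 → 6×9, cost 6·2·9 = 108; cumulative 396. Total 396.
Difference: |1056 − 396| = 660.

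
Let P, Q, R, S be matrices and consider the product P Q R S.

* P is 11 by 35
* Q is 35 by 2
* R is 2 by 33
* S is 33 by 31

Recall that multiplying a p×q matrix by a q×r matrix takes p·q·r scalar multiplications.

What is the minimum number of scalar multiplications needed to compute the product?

Adjacent pairs: PQ = 11·35·2 = 770; QR = 35·2·33 = 2310; RS = 2·33·31 = 2046.
Length 3: P..R: k=1: 0+2310+11·35·33=15015; k=2: 770+0+11·2·33=1496 → min 1496 | Q..S: k=2: 0+2046+35·2·31=4216; k=3: 2310+0+35·33·31=38115 → min 4216.
Length 4: P..S: k=1: 0+4216+11·35·31=16151; k=2: 770+2046+11·2·31=3498; k=3: 1496+0+11·33·31=12749 → min 3498.
Optimal order: ((P Q) (R S)) with cost 3498.

3498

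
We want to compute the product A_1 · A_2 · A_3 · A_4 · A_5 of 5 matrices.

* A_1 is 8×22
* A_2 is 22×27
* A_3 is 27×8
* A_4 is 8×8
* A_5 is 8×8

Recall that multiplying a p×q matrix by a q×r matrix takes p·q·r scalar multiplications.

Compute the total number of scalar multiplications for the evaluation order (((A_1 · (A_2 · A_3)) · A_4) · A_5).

7184

(A_2 · A_3): 22×27 by 27×8 → 22×8, cost 22·27·8 = 4752
(A_1 · (A_2 · A_3)): 8×22 by 22×8 → 8×8, cost 8·22·8 = 1408; cumulative 6160
((A_1 · (A_2 · A_3)) · A_4): 8×8 by 8×8 → 8×8, cost 8·8·8 = 512; cumulative 6672
(((A_1 · (A_2 · A_3)) · A_4) · A_5): 8×8 by 8×8 → 8×8, cost 8·8·8 = 512; cumulative 7184
Total: 7184 scalar multiplications.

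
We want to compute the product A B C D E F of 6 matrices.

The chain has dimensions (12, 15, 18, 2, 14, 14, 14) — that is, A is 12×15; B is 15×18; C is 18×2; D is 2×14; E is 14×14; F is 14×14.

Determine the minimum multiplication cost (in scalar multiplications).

Adjacent pairs: AB = 12·15·18 = 3240; BC = 15·18·2 = 540; CD = 18·2·14 = 504; DE = 2·14·14 = 392; EF = 14·14·14 = 2744.
Length 3: A..C: k=1: 0+540+12·15·2=900; k=2: 3240+0+12·18·2=3672 → min 900 | B..D: k=2: 0+504+15·18·14=4284; k=3: 540+0+15·2·14=960 → min 960 | C..E: k=3: 0+392+18·2·14=896; k=4: 504+0+18·14·14=4032 → min 896 | D..F: k=4: 0+2744+2·14·14=3136; k=5: 392+0+2·14·14=784 → min 784.
Length 4: A..D: k=1: 0+960+12·15·14=3480; k=2: 3240+504+12·18·14=6768; k=3: 900+0+12·2·14=1236 → min 1236 | B..E: k=2: 0+896+15·18·14=4676; k=3: 540+392+15·2·14=1352; k=4: 960+0+15·14·14=3900 → min 1352 | C..F: k=3: 0+784+18·2·14=1288; k=4: 504+2744+18·14·14=6776; k=5: 896+0+18·14·14=4424 → min 1288.
Length 5: A..E: k=1: 0+1352+12·15·14=3872; k=2: 3240+896+12·18·14=7160; k=3: 900+392+12·2·14=1628; k=4: 1236+0+12·14·14=3588 → min 1628 | B..F: k=2: 0+1288+15·18·14=5068; k=3: 540+784+15·2·14=1744; k=4: 960+2744+15·14·14=6644; k=5: 1352+0+15·14·14=4292 → min 1744.
Length 6: A..F: k=1: 0+1744+12·15·14=4264; k=2: 3240+1288+12·18·14=7552; k=3: 900+784+12·2·14=2020; k=4: 1236+2744+12·14·14=6332; k=5: 1628+0+12·14·14=3980 → min 2020.
Optimal order: ((A (B C)) ((D E) F)) with cost 2020.

2020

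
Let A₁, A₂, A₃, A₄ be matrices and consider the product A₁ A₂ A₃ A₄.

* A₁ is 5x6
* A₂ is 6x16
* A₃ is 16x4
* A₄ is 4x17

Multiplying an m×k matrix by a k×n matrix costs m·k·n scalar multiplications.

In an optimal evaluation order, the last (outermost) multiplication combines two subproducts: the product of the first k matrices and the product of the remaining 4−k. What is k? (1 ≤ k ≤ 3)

3

Adjacent pairs: A₁A₂ = 5·6·16 = 480; A₂A₃ = 6·16·4 = 384; A₃A₄ = 16·4·17 = 1088.
Length 3: A₁..A₃: k=1: 0+384+5·6·4=504; k=2: 480+0+5·16·4=800 → min 504 | A₂..A₄: k=2: 0+1088+6·16·17=2720; k=3: 384+0+6·4·17=792 → min 792.
Top-level splits: k=1: (A₁..A₁)·(A₂..A₄) → 0+792+5·6·17 = 1302; k=2: (A₁..A₂)·(A₃..A₄) → 480+1088+5·16·17 = 2928; k=3: (A₁..A₃)·(A₄..A₄) → 504+0+5·4·17 = 844.
Best split is after A₃, i.e. k = 3.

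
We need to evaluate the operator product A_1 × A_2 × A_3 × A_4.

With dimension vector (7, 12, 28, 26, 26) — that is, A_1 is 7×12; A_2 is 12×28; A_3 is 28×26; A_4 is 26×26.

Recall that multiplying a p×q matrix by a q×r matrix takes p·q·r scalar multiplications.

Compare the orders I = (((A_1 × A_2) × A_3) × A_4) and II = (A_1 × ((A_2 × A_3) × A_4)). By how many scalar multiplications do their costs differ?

6852

Order I = (((A_1 × A_2) × A_3) × A_4): (A_1 × A_2): 7×12 by 12×28 → 7×28, cost 7·12·28 = 2352; ((A_1 × A_2) × A_3): 7×28 by 28×26 → 7×26, cost 7·28·26 = 5096; cumulative 7448; (((A_1 × A_2) × A_3) × A_4): 7×26 by 26×26 → 7×26, cost 7·26·26 = 4732; cumulative 12180. Total 12180.
Order II = (A_1 × ((A_2 × A_3) × A_4)): (A_2 × A_3): 12×28 by 28×26 → 12×26, cost 12·28·26 = 8736; ((A_2 × A_3) × A_4): 12×26 by 26×26 → 12×26, cost 12·26·26 = 8112; cumulative 16848; (A_1 × ((A_2 × A_3) × A_4)): 7×12 by 12×26 → 7×26, cost 7·12·26 = 2184; cumulative 19032. Total 19032.
Difference: |12180 − 19032| = 6852.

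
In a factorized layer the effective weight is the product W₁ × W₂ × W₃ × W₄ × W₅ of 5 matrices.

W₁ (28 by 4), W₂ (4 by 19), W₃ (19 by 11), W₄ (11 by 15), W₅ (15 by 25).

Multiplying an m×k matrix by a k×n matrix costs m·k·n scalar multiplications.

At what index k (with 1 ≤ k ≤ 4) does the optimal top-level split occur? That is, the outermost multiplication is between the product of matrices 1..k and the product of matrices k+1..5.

1

Adjacent pairs: W₁W₂ = 28·4·19 = 2128; W₂W₃ = 4·19·11 = 836; W₃W₄ = 19·11·15 = 3135; W₄W₅ = 11·15·25 = 4125.
Length 3: W₁..W₃: k=1: 0+836+28·4·11=2068; k=2: 2128+0+28·19·11=7980 → min 2068 | W₂..W₄: k=2: 0+3135+4·19·15=4275; k=3: 836+0+4·11·15=1496 → min 1496 | W₃..W₅: k=3: 0+4125+19·11·25=9350; k=4: 3135+0+19·15·25=10260 → min 9350.
Length 4: W₁..W₄: k=1: 0+1496+28·4·15=3176; k=2: 2128+3135+28·19·15=13243; k=3: 2068+0+28·11·15=6688 → min 3176 | W₂..W₅: k=2: 0+9350+4·19·25=11250; k=3: 836+4125+4·11·25=6061; k=4: 1496+0+4·15·25=2996 → min 2996.
Top-level splits: k=1: (W₁..W₁)·(W₂..W₅) → 0+2996+28·4·25 = 5796; k=2: (W₁..W₂)·(W₃..W₅) → 2128+9350+28·19·25 = 24778; k=3: (W₁..W₃)·(W₄..W₅) → 2068+4125+28·11·25 = 13893; k=4: (W₁..W₄)·(W₅..W₅) → 3176+0+28·15·25 = 13676.
Best split is after W₁, i.e. k = 1.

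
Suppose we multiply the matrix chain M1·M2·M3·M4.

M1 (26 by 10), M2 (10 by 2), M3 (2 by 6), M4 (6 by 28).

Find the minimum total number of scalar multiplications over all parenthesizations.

Adjacent pairs: M1M2 = 26·10·2 = 520; M2M3 = 10·2·6 = 120; M3M4 = 2·6·28 = 336.
Length 3: M1..M3: k=1: 0+120+26·10·6=1680; k=2: 520+0+26·2·6=832 → min 832 | M2..M4: k=2: 0+336+10·2·28=896; k=3: 120+0+10·6·28=1800 → min 896.
Length 4: M1..M4: k=1: 0+896+26·10·28=8176; k=2: 520+336+26·2·28=2312; k=3: 832+0+26·6·28=5200 → min 2312.
Optimal order: ((M1·M2)·(M3·M4)) with cost 2312.

2312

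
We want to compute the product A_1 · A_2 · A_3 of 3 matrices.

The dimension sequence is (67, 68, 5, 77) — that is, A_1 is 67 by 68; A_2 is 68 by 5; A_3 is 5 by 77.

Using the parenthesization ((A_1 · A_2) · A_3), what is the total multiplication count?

(A_1 · A_2): 67×68 by 68×5 → 67×5, cost 67·68·5 = 22780
((A_1 · A_2) · A_3): 67×5 by 5×77 → 67×77, cost 67·5·77 = 25795; cumulative 48575
Total: 48575 scalar multiplications.

48575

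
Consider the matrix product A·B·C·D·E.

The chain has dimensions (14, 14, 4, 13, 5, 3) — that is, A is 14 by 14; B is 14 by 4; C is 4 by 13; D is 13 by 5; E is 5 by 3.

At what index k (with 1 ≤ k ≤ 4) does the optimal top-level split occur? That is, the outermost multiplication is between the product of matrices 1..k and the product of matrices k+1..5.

1

Adjacent pairs: AB = 14·14·4 = 784; BC = 14·4·13 = 728; CD = 4·13·5 = 260; DE = 13·5·3 = 195.
Length 3: A..C: k=1: 0+728+14·14·13=3276; k=2: 784+0+14·4·13=1512 → min 1512 | B..D: k=2: 0+260+14·4·5=540; k=3: 728+0+14·13·5=1638 → min 540 | C..E: k=3: 0+195+4·13·3=351; k=4: 260+0+4·5·3=320 → min 320.
Length 4: A..D: k=1: 0+540+14·14·5=1520; k=2: 784+260+14·4·5=1324; k=3: 1512+0+14·13·5=2422 → min 1324 | B..E: k=2: 0+320+14·4·3=488; k=3: 728+195+14·13·3=1469; k=4: 540+0+14·5·3=750 → min 488.
Top-level splits: k=1: (A..A)·(B..E) → 0+488+14·14·3 = 1076; k=2: (A..B)·(C..E) → 784+320+14·4·3 = 1272; k=3: (A..C)·(D..E) → 1512+195+14·13·3 = 2253; k=4: (A..D)·(E..E) → 1324+0+14·5·3 = 1534.
Best split is after A, i.e. k = 1.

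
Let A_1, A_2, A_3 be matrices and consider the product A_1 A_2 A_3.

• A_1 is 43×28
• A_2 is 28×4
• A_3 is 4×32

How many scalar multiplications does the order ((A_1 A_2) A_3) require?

10320

(A_1 A_2): 43×28 by 28×4 → 43×4, cost 43·28·4 = 4816
((A_1 A_2) A_3): 43×4 by 4×32 → 43×32, cost 43·4·32 = 5504; cumulative 10320
Total: 10320 scalar multiplications.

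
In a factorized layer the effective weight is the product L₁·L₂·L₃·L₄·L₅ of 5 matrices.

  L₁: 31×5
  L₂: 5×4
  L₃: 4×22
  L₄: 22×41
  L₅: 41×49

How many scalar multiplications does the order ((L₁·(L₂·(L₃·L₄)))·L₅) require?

73062

(L₃·L₄): 4×22 by 22×41 → 4×41, cost 4·22·41 = 3608
(L₂·(L₃·L₄)): 5×4 by 4×41 → 5×41, cost 5·4·41 = 820; cumulative 4428
(L₁·(L₂·(L₃·L₄))): 31×5 by 5×41 → 31×41, cost 31·5·41 = 6355; cumulative 10783
((L₁·(L₂·(L₃·L₄)))·L₅): 31×41 by 41×49 → 31×49, cost 31·41·49 = 62279; cumulative 73062
Total: 73062 scalar multiplications.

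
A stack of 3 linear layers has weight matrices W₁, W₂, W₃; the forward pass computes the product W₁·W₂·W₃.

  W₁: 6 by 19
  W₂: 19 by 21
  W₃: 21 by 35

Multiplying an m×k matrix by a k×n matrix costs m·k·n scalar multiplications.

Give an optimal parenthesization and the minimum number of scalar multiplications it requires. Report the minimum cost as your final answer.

(W₁·(W₂·W₃)): cost 17955.
((W₁·W₂)·W₃): cost 6804.
Optimal: ((W₁·W₂)·W₃) with cost 6804.

6804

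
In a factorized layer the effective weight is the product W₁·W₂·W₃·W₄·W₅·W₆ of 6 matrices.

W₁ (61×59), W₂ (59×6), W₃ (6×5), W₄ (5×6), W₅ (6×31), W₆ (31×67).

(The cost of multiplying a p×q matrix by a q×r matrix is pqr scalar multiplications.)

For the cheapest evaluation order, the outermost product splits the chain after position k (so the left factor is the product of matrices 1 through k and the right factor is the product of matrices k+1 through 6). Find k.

Adjacent pairs: W₁W₂ = 61·59·6 = 21594; W₂W₃ = 59·6·5 = 1770; W₃W₄ = 6·5·6 = 180; W₄W₅ = 5·6·31 = 930; W₅W₆ = 6·31·67 = 12462.
Length 3: W₁..W₃: k=1: 0+1770+61·59·5=19765; k=2: 21594+0+61·6·5=23424 → min 19765 | W₂..W₄: k=2: 0+180+59·6·6=2304; k=3: 1770+0+59·5·6=3540 → min 2304 | W₃..W₅: k=3: 0+930+6·5·31=1860; k=4: 180+0+6·6·31=1296 → min 1296 | W₄..W₆: k=4: 0+12462+5·6·67=14472; k=5: 930+0+5·31·67=11315 → min 11315.
Length 4: W₁..W₄: k=1: 0+2304+61·59·6=23898; k=2: 21594+180+61·6·6=23970; k=3: 19765+0+61·5·6=21595 → min 21595 | W₂..W₅: k=2: 0+1296+59·6·31=12270; k=3: 1770+930+59·5·31=11845; k=4: 2304+0+59·6·31=13278 → min 11845 | W₃..W₆: k=3: 0+11315+6·5·67=13325; k=4: 180+12462+6·6·67=15054; k=5: 1296+0+6·31·67=13758 → min 13325.
Length 5: W₁..W₅: k=1: 0+11845+61·59·31=123414; k=2: 21594+1296+61·6·31=34236; k=3: 19765+930+61·5·31=30150; k=4: 21595+0+61·6·31=32941 → min 30150 | W₂..W₆: k=2: 0+13325+59·6·67=37043; k=3: 1770+11315+59·5·67=32850; k=4: 2304+12462+59·6·67=38484; k=5: 11845+0+59·31·67=134388 → min 32850.
Top-level splits: k=1: (W₁..W₁)·(W₂..W₆) → 0+32850+61·59·67 = 273983; k=2: (W₁..W₂)·(W₃..W₆) → 21594+13325+61·6·67 = 59441; k=3: (W₁..W₃)·(W₄..W₆) → 19765+11315+61·5·67 = 51515; k=4: (W₁..W₄)·(W₅..W₆) → 21595+12462+61·6·67 = 58579; k=5: (W₁..W₅)·(W₆..W₆) → 30150+0+61·31·67 = 156847.
Best split is after W₃, i.e. k = 3.

3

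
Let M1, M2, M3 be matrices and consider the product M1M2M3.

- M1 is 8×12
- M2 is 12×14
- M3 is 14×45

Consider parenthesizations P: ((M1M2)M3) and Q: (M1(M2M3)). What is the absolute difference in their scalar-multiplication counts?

Order P = ((M1M2)M3): (M1M2): 8×12 by 12×14 → 8×14, cost 8·12·14 = 1344; ((M1M2)M3): 8×14 by 14×45 → 8×45, cost 8·14·45 = 5040; cumulative 6384. Total 6384.
Order Q = (M1(M2M3)): (M2M3): 12×14 by 14×45 → 12×45, cost 12·14·45 = 7560; (M1(M2M3)): 8×12 by 12×45 → 8×45, cost 8·12·45 = 4320; cumulative 11880. Total 11880.
Difference: |6384 − 11880| = 5496.

5496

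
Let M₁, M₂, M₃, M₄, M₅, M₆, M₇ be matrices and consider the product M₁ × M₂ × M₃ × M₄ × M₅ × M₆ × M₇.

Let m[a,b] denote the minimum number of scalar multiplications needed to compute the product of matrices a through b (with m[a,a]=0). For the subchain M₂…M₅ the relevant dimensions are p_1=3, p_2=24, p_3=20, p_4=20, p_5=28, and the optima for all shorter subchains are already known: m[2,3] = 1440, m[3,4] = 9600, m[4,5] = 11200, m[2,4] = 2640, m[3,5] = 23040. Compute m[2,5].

m[2,5] = min over k∈[2,4] of m[2,k]+m[k+1,5]+p_{1}·p_k·p_{5}.
k=2: 0 + 23040 + 3·24·28 = 25056; k=3: 1440 + 11200 + 3·20·28 = 14320; k=4: 2640 + 0 + 3·20·28 = 4320.
Minimum: 4320 at k=4.

4320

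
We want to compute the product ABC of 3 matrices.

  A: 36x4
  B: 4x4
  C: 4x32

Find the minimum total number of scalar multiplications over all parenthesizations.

Order (A(BC)): (BC): 4×4 by 4×32 → 4×32, cost 4·4·32 = 512; (A(BC)): 36×4 by 4×32 → 36×32, cost 36·4·32 = 4608; cumulative 5120. Total 5120.
Order ((AB)C): (AB): 36×4 by 4×4 → 36×4, cost 36·4·4 = 576; ((AB)C): 36×4 by 4×32 → 36×32, cost 36·4·32 = 4608; cumulative 5184. Total 5184.
Minimum: 5120.

5120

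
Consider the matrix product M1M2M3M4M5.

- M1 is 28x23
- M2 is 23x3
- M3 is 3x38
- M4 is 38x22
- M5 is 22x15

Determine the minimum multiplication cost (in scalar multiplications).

Adjacent pairs: M1M2 = 28·23·3 = 1932; M2M3 = 23·3·38 = 2622; M3M4 = 3·38·22 = 2508; M4M5 = 38·22·15 = 12540.
Length 3: M1..M3: k=1: 0+2622+28·23·38=27094; k=2: 1932+0+28·3·38=5124 → min 5124 | M2..M4: k=2: 0+2508+23·3·22=4026; k=3: 2622+0+23·38·22=21850 → min 4026 | M3..M5: k=3: 0+12540+3·38·15=14250; k=4: 2508+0+3·22·15=3498 → min 3498.
Length 4: M1..M4: k=1: 0+4026+28·23·22=18194; k=2: 1932+2508+28·3·22=6288; k=3: 5124+0+28·38·22=28532 → min 6288 | M2..M5: k=2: 0+3498+23·3·15=4533; k=3: 2622+12540+23·38·15=28272; k=4: 4026+0+23·22·15=11616 → min 4533.
Length 5: M1..M5: k=1: 0+4533+28·23·15=14193; k=2: 1932+3498+28·3·15=6690; k=3: 5124+12540+28·38·15=33624; k=4: 6288+0+28·22·15=15528 → min 6690.
Optimal order: ((M1M2)((M3M4)M5)) with cost 6690.

6690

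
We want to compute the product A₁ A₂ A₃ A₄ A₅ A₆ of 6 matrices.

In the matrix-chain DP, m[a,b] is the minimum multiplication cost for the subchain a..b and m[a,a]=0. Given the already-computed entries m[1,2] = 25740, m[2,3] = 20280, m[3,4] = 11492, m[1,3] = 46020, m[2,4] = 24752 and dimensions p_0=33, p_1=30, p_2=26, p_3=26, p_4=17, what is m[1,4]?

41582

m[1,4] = min over k∈[1,3] of m[1,k]+m[k+1,4]+p_{0}·p_k·p_{4}.
k=1: 0 + 24752 + 33·30·17 = 41582; k=2: 25740 + 11492 + 33·26·17 = 51818; k=3: 46020 + 0 + 33·26·17 = 60606.
Minimum: 41582 at k=1.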